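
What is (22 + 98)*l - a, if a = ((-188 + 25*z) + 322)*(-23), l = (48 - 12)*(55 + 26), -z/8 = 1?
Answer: 348402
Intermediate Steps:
z = -8 (z = -8*1 = -8)
l = 2916 (l = 36*81 = 2916)
a = 1518 (a = ((-188 + 25*(-8)) + 322)*(-23) = ((-188 - 200) + 322)*(-23) = (-388 + 322)*(-23) = -66*(-23) = 1518)
(22 + 98)*l - a = (22 + 98)*2916 - 1*1518 = 120*2916 - 1518 = 349920 - 1518 = 348402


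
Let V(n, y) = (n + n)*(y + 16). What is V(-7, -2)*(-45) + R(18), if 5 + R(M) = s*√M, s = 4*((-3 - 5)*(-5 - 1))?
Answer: 8815 + 576*√2 ≈ 9629.6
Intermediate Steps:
s = 192 (s = 4*(-8*(-6)) = 4*48 = 192)
V(n, y) = 2*n*(16 + y) (V(n, y) = (2*n)*(16 + y) = 2*n*(16 + y))
R(M) = -5 + 192*√M
V(-7, -2)*(-45) + R(18) = (2*(-7)*(16 - 2))*(-45) + (-5 + 192*√18) = (2*(-7)*14)*(-45) + (-5 + 192*(3*√2)) = -196*(-45) + (-5 + 576*√2) = 8820 + (-5 + 576*√2) = 8815 + 576*√2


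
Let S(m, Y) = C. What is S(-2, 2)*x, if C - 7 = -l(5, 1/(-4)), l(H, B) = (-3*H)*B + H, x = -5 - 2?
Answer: 49/4 ≈ 12.250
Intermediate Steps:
x = -7
l(H, B) = H - 3*B*H (l(H, B) = -3*B*H + H = H - 3*B*H)
C = -7/4 (C = 7 - 5*(1 - 3/(-4)) = 7 - 5*(1 - 3*(-1/4)) = 7 - 5*(1 + 3/4) = 7 - 5*7/4 = 7 - 1*35/4 = 7 - 35/4 = -7/4 ≈ -1.7500)
S(m, Y) = -7/4
S(-2, 2)*x = -7/4*(-7) = 49/4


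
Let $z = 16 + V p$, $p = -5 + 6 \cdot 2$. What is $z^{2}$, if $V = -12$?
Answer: $4624$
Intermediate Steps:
$p = 7$ ($p = -5 + 12 = 7$)
$z = -68$ ($z = 16 - 84 = -68$)
$z^{2} = \left(-68\right)^{2} = 4624$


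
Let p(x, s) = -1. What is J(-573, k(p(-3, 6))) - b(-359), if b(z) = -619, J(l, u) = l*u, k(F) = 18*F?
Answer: 10933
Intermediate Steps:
J(-573, k(p(-3, 6))) - b(-359) = -10314*(-1) - 1*(-619) = -573*(-18) + 619 = 10314 + 619 = 10933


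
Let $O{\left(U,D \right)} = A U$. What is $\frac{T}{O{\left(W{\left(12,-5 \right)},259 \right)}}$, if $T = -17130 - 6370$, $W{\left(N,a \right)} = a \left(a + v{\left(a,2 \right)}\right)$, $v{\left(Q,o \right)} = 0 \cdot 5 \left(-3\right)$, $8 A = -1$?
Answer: $7520$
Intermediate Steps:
$A = - \frac{1}{8}$ ($A = \frac{1}{8} \left(-1\right) = - \frac{1}{8} \approx -0.125$)
$v{\left(Q,o \right)} = 0$ ($v{\left(Q,o \right)} = 0 \left(-3\right) = 0$)
$W{\left(N,a \right)} = a^{2}$ ($W{\left(N,a \right)} = a \left(a + 0\right) = a a = a^{2}$)
$T = -23500$
$O{\left(U,D \right)} = - \frac{U}{8}$
$\frac{T}{O{\left(W{\left(12,-5 \right)},259 \right)}} = - \frac{23500}{\left(- \frac{1}{8}\right) \left(-5\right)^{2}} = - \frac{23500}{\left(- \frac{1}{8}\right) 25} = - \frac{23500}{- \frac{25}{8}} = \left(-23500\right) \left(- \frac{8}{25}\right) = 7520$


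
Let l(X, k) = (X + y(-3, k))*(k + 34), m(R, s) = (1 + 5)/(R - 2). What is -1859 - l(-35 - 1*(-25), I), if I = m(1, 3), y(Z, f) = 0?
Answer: -1579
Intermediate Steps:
m(R, s) = 6/(-2 + R)
I = -6 (I = 6/(-2 + 1) = 6/(-1) = 6*(-1) = -6)
l(X, k) = X*(34 + k) (l(X, k) = (X + 0)*(k + 34) = X*(34 + k))
-1859 - l(-35 - 1*(-25), I) = -1859 - (-35 - 1*(-25))*(34 - 6) = -1859 - (-35 + 25)*28 = -1859 - (-10)*28 = -1859 - 1*(-280) = -1859 + 280 = -1579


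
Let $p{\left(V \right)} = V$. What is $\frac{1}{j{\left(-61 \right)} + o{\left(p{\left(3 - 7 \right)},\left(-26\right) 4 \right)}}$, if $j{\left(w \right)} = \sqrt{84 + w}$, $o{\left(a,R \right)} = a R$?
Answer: $\frac{416}{173033} - \frac{\sqrt{23}}{173033} \approx 0.0023764$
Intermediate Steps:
$o{\left(a,R \right)} = R a$
$\frac{1}{j{\left(-61 \right)} + o{\left(p{\left(3 - 7 \right)},\left(-26\right) 4 \right)}} = \frac{1}{\sqrt{84 - 61} + \left(-26\right) 4 \left(3 - 7\right)} = \frac{1}{\sqrt{23} - -416} = \frac{1}{\sqrt{23} + 416} = \frac{1}{416 + \sqrt{23}}$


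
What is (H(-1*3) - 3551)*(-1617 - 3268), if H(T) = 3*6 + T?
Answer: 17273360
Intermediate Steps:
H(T) = 18 + T
(H(-1*3) - 3551)*(-1617 - 3268) = ((18 - 1*3) - 3551)*(-1617 - 3268) = ((18 - 3) - 3551)*(-4885) = (15 - 3551)*(-4885) = -3536*(-4885) = 17273360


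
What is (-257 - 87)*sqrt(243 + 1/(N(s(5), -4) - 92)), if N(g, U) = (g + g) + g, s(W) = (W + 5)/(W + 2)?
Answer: -172*sqrt(91605730)/307 ≈ -5362.3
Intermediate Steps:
s(W) = (5 + W)/(2 + W)
N(g, U) = 3*g (N(g, U) = 2*g + g = 3*g)
(-257 - 87)*sqrt(243 + 1/(N(s(5), -4) - 92)) = (-257 - 87)*sqrt(243 + 1/(3*((5 + 5)/(2 + 5)) - 92)) = -344*sqrt(243 + 1/(3*(10/7) - 92)) = -344*sqrt(243 + 1/(30/7 - 92)) = -344*sqrt(243 + 1/(-614/7)) = -344*sqrt(243 - 7/614) = -172*sqrt(91605730)/307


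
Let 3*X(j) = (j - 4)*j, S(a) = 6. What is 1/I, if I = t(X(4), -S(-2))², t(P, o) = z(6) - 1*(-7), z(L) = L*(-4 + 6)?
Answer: 1/361 ≈ 0.0027701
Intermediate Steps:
z(L) = 2*L (z(L) = L*2 = 2*L)
X(j) = j*(-4 + j)/3 (X(j) = ((j - 4)*j)/3 = ((-4 + j)*j)/3 = (j*(-4 + j))/3 = j*(-4 + j)/3)
t(P, o) = 19 (t(P, o) = 2*6 - 1*(-7) = 12 + 7 = 19)
I = 361 (I = 19² = 361)
1/I = 1/361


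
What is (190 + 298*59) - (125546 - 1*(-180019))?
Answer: -287793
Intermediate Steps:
(190 + 298*59) - (125546 - 1*(-180019)) = (190 + 17582) - (125546 + 180019) = 17772 - 1*305565 = 17772 - 305565 = -287793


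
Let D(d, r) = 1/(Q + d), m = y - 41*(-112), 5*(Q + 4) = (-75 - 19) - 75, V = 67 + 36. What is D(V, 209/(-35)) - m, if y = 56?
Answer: -1515243/326 ≈ -4648.0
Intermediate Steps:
V = 103
Q = -189/5 (Q = -4 + ((-75 - 19) - 75)/5 = -4 + (-94 - 75)/5 = -4 + (⅕)*(-169) = -4 - 169/5 = -189/5 ≈ -37.800)
m = 4648 (m = 56 - 41*(-112) = 56 + 4592 = 4648)
D(d, r) = 1/(-189/5 + d)
D(V, 209/(-35)) - m = 5/(-189 + 5*103) - 1*4648 = 5/(-189 + 515) - 4648 = 5/326 - 4648 = -1515243/326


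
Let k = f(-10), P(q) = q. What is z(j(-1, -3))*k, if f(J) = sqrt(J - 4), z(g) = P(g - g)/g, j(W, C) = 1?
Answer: 0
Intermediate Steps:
z(g) = 0 (z(g) = (g - g)/g = 0/g = 0)
f(J) = sqrt(-4 + J)
k = I*sqrt(14) (k = sqrt(-4 - 10) = sqrt(-14) = I*sqrt(14) ≈ 3.7417*I)
z(j(-1, -3))*k = 0*(I*sqrt(14)) = 0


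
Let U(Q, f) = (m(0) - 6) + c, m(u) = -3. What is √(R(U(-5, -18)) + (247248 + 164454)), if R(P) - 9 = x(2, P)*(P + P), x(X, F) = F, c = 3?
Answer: √411783 ≈ 641.70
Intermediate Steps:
U(Q, f) = -6 (U(Q, f) = (-3 - 6) + 3 = -9 + 3 = -6)
R(P) = 9 + 2*P² (R(P) = 9 + P*(P + P) = 9 + P*(2*P) = 9 + 2*P²)
√(R(U(-5, -18)) + (247248 + 164454)) = √((9 + 2*(-6)²) + (247248 + 164454)) = √((9 + 2*36) + 411702) = √((9 + 72) + 411702) = √(81 + 411702) = √411783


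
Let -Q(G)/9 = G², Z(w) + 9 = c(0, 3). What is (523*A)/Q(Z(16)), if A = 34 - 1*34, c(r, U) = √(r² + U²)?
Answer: 0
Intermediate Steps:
c(r, U) = √(U² + r²)
Z(w) = -6 (Z(w) = -9 + √(3² + 0²) = -9 + √(9 + 0) = -9 + √9 = -9 + 3 = -6)
A = 0 (A = 34 - 34 = 0)
Q(G) = -9*G²
(523*A)/Q(Z(16)) = (523*0)/((-9*(-6)²)) = 0/((-9*36)) = 0/(-324) = 0*(-1/324) = 0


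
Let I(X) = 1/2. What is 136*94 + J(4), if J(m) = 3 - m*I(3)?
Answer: 12785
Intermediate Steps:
I(X) = ½
J(m) = 3 - m/2
136*94 + J(4) = 136*94 + (3 - ½*4) = 12784 + (3 - 2) = 12784 + 1 = 12785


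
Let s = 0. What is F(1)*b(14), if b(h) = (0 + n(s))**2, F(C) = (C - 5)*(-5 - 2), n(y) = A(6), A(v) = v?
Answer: 1008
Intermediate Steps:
n(y) = 6
F(C) = 35 - 7*C (F(C) = (-5 + C)*(-7) = 35 - 7*C)
b(h) = 36 (b(h) = (0 + 6)**2 = 6**2 = 36)
F(1)*b(14) = (35 - 7*1)*36 = (35 - 7)*36 = 28*36 = 1008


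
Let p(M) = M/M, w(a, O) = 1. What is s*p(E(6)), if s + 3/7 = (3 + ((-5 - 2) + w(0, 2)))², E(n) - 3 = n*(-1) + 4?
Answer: 60/7 ≈ 8.5714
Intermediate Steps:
E(n) = 7 - n (E(n) = 3 + (n*(-1) + 4) = 3 + (-n + 4) = 3 + (4 - n) = 7 - n)
p(M) = 1
s = 60/7 (s = -3/7 + (3 + ((-5 - 2) + 1))² = -3/7 + (3 + (-7 + 1))² = -3/7 + (3 - 6)² = -3/7 + (-3)² = -3/7 + 9 = 60/7 ≈ 8.5714)
s*p(E(6)) = (60/7)*1 = 60/7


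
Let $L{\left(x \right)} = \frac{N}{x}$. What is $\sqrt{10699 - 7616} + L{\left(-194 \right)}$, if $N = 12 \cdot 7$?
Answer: $- \frac{42}{97} + \sqrt{3083} \approx 55.092$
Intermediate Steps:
$N = 84$
$L{\left(x \right)} = \frac{84}{x}$
$\sqrt{10699 - 7616} + L{\left(-194 \right)} = \sqrt{10699 - 7616} + \frac{84}{-194} = \sqrt{3083} + 84 \left(- \frac{1}{194}\right) = \sqrt{3083} - \frac{42}{97} = - \frac{42}{97} + \sqrt{3083}$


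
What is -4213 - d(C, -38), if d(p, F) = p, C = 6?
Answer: -4219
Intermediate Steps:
-4213 - d(C, -38) = -4213 - 1*6 = -4213 - 6 = -4219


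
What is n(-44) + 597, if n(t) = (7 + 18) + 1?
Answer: 623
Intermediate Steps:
n(t) = 26 (n(t) = 25 + 1 = 26)
n(-44) + 597 = 26 + 597 = 623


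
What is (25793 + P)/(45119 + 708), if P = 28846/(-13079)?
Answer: 337317801/599371333 ≈ 0.56279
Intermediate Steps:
P = -28846/13079 (P = 28846*(-1/13079) = -28846/13079 ≈ -2.2055)
(25793 + P)/(45119 + 708) = (25793 - 28846/13079)/(45119 + 708) = (337317801/13079)/45827 = (337317801/13079)*(1/45827) = 337317801/599371333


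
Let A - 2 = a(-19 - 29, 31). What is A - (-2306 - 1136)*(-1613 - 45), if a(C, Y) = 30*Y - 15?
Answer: -5705919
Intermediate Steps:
a(C, Y) = -15 + 30*Y
A = 917 (A = 2 + (-15 + 30*31) = 2 + (-15 + 930) = 2 + 915 = 917)
A - (-2306 - 1136)*(-1613 - 45) = 917 - (-2306 - 1136)*(-1613 - 45) = 917 - (-3442)*(-1658) = 917 - 1*5706836 = 917 - 5706836 = -5705919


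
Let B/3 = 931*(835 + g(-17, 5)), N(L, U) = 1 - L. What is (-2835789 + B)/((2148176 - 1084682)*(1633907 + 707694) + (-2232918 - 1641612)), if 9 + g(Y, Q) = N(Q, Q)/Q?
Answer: -885009/4150457898940 ≈ -2.1323e-7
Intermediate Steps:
g(Y, Q) = -9 + (1 - Q)/Q
B = 11523918/5 (B = 3*(931*(835 + (-10 + 1/5))) = 3*(931*(835 - 49/5)) = 3*(931*(4126/5)) = 3*(3841306/5) = 11523918/5 ≈ 2.3048e+6)
(-2835789 + B)/((2148176 - 1084682)*(1633907 + 707694) + (-2232918 - 1641612)) = (-2835789 + 11523918/5)/((2148176 - 1084682)*(1633907 + 707694) + (-2232918 - 1641612)) = -2655027/(5*(1063494*2341601 - 3874530)) = -2655027/(5*(2490278613894 - 3874530)) = -2655027/5/2490274739364 = -2655027/5*1/2490274739364 = -885009/4150457898940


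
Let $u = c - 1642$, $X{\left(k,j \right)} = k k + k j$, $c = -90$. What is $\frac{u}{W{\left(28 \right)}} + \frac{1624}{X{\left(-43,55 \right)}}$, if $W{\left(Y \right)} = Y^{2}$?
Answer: $- \frac{135433}{25284} \approx -5.3565$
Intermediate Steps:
$X{\left(k,j \right)} = k^{2} + j k$
$u = -1732$ ($u = -90 - 1642 = -1732$)
$\frac{u}{W{\left(28 \right)}} + \frac{1624}{X{\left(-43,55 \right)}} = - \frac{1732}{28^{2}} + \frac{1624}{\left(-43\right) \left(55 - 43\right)} = - \frac{1732}{784} + \frac{1624}{\left(-43\right) 12} = \left(-1732\right) \frac{1}{784} + \frac{1624}{-516} = - \frac{433}{196} + 1624 \left(- \frac{1}{516}\right) = - \frac{433}{196} - \frac{406}{129} = - \frac{135433}{25284}$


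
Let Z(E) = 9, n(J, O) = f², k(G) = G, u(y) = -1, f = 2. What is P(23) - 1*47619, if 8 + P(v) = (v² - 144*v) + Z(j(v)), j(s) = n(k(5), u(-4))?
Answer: -50401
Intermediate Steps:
n(J, O) = 4 (n(J, O) = 2² = 4)
j(s) = 4
P(v) = 1 + v² - 144*v (P(v) = -8 + ((v² - 144*v) + 9) = -8 + (9 + v² - 144*v) = 1 + v² - 144*v)
P(23) - 1*47619 = (1 + 23² - 144*23) - 1*47619 = (1 + 529 - 3312) - 47619 = -2782 - 47619 = -50401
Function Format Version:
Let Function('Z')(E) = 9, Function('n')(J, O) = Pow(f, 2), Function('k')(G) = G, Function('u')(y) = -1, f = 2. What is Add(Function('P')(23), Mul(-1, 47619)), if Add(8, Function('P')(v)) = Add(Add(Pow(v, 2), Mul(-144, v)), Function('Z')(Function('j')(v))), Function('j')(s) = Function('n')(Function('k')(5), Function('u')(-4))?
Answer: -50401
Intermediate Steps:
Function('n')(J, O) = 4 (Function('n')(J, O) = Pow(2, 2) = 4)
Function('j')(s) = 4
Function('P')(v) = Add(1, Pow(v, 2), Mul(-144, v)) (Function('P')(v) = Add(-8, Add(Add(Pow(v, 2), Mul(-144, v)), 9)) = Add(-8, Add(9, Pow(v, 2), Mul(-144, v))) = Add(1, Pow(v, 2), Mul(-144, v)))
Add(Function('P')(23), Mul(-1, 47619)) = Add(Add(1, Pow(23, 2), Mul(-144, 23)), Mul(-1, 47619)) = Add(Add(1, 529, -3312), -47619) = Add(-2782, -47619) = -50401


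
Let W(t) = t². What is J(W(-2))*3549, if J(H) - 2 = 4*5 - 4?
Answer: 63882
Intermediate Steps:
J(H) = 18 (J(H) = 2 + (4*5 - 4) = 2 + (20 - 4) = 2 + 16 = 18)
J(W(-2))*3549 = 18*3549 = 63882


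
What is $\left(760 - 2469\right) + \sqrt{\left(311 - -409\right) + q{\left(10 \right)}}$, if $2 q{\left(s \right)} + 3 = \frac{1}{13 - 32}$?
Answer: $-1709 + \frac{\sqrt{259369}}{19} \approx -1682.2$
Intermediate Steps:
$q{\left(s \right)} = - \frac{29}{19}$ ($q{\left(s \right)} = - \frac{3}{2} + \frac{1}{2 \left(13 - 32\right)} = - \frac{3}{2} + \frac{1}{2 \left(-19\right)} = - \frac{3}{2} + \frac{1}{2} \left(- \frac{1}{19}\right) = - \frac{3}{2} - \frac{1}{38} = - \frac{29}{19}$)
$\left(760 - 2469\right) + \sqrt{\left(311 - -409\right) + q{\left(10 \right)}} = \left(760 - 2469\right) + \sqrt{\left(311 - -409\right) - \frac{29}{19}} = -1709 + \sqrt{\left(311 + 409\right) - \frac{29}{19}} = -1709 + \sqrt{720 - \frac{29}{19}} = -1709 + \sqrt{\frac{13651}{19}} = -1709 + \frac{\sqrt{259369}}{19}$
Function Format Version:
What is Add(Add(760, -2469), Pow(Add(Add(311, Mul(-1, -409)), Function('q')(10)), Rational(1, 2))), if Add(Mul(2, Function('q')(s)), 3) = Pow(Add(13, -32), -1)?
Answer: Add(-1709, Mul(Rational(1, 19), Pow(259369, Rational(1, 2)))) ≈ -1682.2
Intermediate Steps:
Function('q')(s) = Rational(-29, 19) (Function('q')(s) = Add(Rational(-3, 2), Mul(Rational(1, 2), Pow(Add(13, -32), -1))) = Add(Rational(-3, 2), Mul(Rational(1, 2), Pow(-19, -1))) = Add(Rational(-3, 2), Mul(Rational(1, 2), Rational(-1, 19))) = Add(Rational(-3, 2), Rational(-1, 38)) = Rational(-29, 19))
Add(Add(760, -2469), Pow(Add(Add(311, Mul(-1, -409)), Function('q')(10)), Rational(1, 2))) = Add(Add(760, -2469), Pow(Add(Add(311, Mul(-1, -409)), Rational(-29, 19)), Rational(1, 2))) = Add(-1709, Pow(Add(Add(311, 409), Rational(-29, 19)), Rational(1, 2))) = Add(-1709, Pow(Add(720, Rational(-29, 19)), Rational(1, 2))) = Add(-1709, Pow(Rational(13651, 19), Rational(1, 2))) = Add(-1709, Mul(Rational(1, 19), Pow(259369, Rational(1, 2))))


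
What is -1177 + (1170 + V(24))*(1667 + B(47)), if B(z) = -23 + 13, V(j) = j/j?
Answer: 1939170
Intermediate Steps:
V(j) = 1
B(z) = -10
-1177 + (1170 + V(24))*(1667 + B(47)) = -1177 + (1170 + 1)*(1667 - 10) = -1177 + 1171*1657 = -1177 + 1940347 = 1939170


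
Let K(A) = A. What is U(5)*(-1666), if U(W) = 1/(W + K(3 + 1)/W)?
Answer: -8330/29 ≈ -287.24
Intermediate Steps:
U(W) = 1/(W + 4/W) (U(W) = 1/(W + (3 + 1)/W) = 1/(W + 4/W))
U(5)*(-1666) = (5/(4 + 5**2))*(-1666) = (5/(4 + 25))*(-1666) = (5/29)*(-1666) = -8330/29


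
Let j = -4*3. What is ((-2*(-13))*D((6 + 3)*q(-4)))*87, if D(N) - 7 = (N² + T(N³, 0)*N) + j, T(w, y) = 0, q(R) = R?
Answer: 2920242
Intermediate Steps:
j = -12
D(N) = -5 + N² (D(N) = 7 + ((N² + 0*N) - 12) = 7 + ((N² + 0) - 12) = 7 + (N² - 12) = 7 + (-12 + N²) = -5 + N²)
((-2*(-13))*D((6 + 3)*q(-4)))*87 = ((-2*(-13))*(-5 + ((6 + 3)*(-4))²))*87 = (26*(-5 + (9*(-4))²))*87 = (26*(-5 + (-36)²))*87 = (26*(-5 + 1296))*87 = (26*1291)*87 = 33566*87 = 2920242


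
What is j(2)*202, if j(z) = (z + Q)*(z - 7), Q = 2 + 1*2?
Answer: -6060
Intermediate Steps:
Q = 4 (Q = 2 + 2 = 4)
j(z) = (-7 + z)*(4 + z) (j(z) = (z + 4)*(z - 7) = (4 + z)*(-7 + z) = (-7 + z)*(4 + z))
j(2)*202 = (-28 + 2² - 3*2)*202 = (-28 + 4 - 6)*202 = -30*202 = -6060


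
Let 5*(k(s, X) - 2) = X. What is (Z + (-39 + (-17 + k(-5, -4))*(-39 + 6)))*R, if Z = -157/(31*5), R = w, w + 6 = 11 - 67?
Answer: -29846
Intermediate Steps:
k(s, X) = 2 + X/5
w = -62 (w = -6 + (11 - 67) = -6 - 56 = -62)
R = -62
Z = -157/155 ≈ -1.0129
(Z + (-39 + (-17 + k(-5, -4))*(-39 + 6)))*R = (-157/155 + (-39 + (-17 + (2 + (1/5)*(-4)))*(-39 + 6)))*(-62) = (-157/155 + (-39 + (-17 + (2 - 4/5))*(-33)))*(-62) = (-157/155 + (-39 + (-17 + 6/5)*(-33)))*(-62) = (-157/155 + (-39 - 79/5*(-33)))*(-62) = (-157/155 + (-39 + 2607/5))*(-62) = (-157/155 + 2412/5)*(-62) = (14923/31)*(-62) = -29846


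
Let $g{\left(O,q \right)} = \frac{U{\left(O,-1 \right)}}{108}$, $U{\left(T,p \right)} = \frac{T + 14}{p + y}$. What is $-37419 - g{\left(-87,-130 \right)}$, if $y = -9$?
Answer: $- \frac{40412593}{1080} \approx -37419.0$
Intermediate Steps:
$U{\left(T,p \right)} = \frac{14 + T}{-9 + p}$ ($U{\left(T,p \right)} = \frac{T + 14}{p - 9} = \frac{14 + T}{-9 + p}$)
$g{\left(O,q \right)} = - \frac{7}{540} - \frac{O}{1080}$ ($g{\left(O,q \right)} = \frac{\frac{1}{-9 - 1} \left(14 + O\right)}{108} = \frac{14 + O}{-10} \cdot \frac{1}{108} = - \frac{14 + O}{10} \cdot \frac{1}{108} = \left(- \frac{7}{5} - \frac{O}{10}\right) \frac{1}{108} = - \frac{7}{540} - \frac{O}{1080}$)
$-37419 - g{\left(-87,-130 \right)} = -37419 - \left(- \frac{7}{540} - - \frac{29}{360}\right) = -37419 - \left(- \frac{7}{540} + \frac{29}{360}\right) = -37419 - \frac{73}{1080} = - \frac{40412593}{1080}$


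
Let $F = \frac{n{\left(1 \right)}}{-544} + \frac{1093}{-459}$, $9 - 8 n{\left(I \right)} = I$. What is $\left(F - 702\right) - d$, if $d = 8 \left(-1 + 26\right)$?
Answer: $- \frac{781387}{864} \approx -904.38$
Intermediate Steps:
$n{\left(I \right)} = \frac{9}{8} - \frac{I}{8}$
$F = - \frac{2059}{864}$ ($F = \frac{\frac{9}{8} - \frac{1}{8}}{-544} + \frac{1093}{-459} = \left(\frac{9}{8} - \frac{1}{8}\right) \left(- \frac{1}{544}\right) + 1093 \left(- \frac{1}{459}\right) = 1 \left(- \frac{1}{544}\right) - \frac{1093}{459} = - \frac{1}{544} - \frac{1093}{459} = - \frac{2059}{864} \approx -2.3831$)
$d = 200$ ($d = 8 \cdot 25 = 200$)
$\left(F - 702\right) - d = \left(- \frac{2059}{864} - 702\right) - 200 = - \frac{608587}{864} - 200 = - \frac{781387}{864}$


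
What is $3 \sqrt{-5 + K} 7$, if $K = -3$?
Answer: $42 i \sqrt{2} \approx 59.397 i$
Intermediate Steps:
$3 \sqrt{-5 + K} 7 = 3 \sqrt{-5 - 3} \cdot 7 = 3 \sqrt{-8} \cdot 7 = 3 \cdot 2 i \sqrt{2} \cdot 7 = 6 i \sqrt{2} \cdot 7 = 42 i \sqrt{2}$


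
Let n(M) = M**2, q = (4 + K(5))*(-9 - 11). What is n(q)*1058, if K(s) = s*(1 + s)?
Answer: 489219200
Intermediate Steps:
q = -680 (q = (4 + 5*(1 + 5))*(-9 - 11) = (4 + 5*6)*(-20) = (4 + 30)*(-20) = 34*(-20) = -680)
n(q)*1058 = (-680)**2*1058 = 462400*1058 = 489219200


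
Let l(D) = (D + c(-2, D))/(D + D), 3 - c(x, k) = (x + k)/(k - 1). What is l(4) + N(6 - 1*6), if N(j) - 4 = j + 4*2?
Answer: 307/24 ≈ 12.792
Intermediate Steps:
N(j) = 12 + j (N(j) = 4 + (j + 4*2) = 4 + (j + 8) = 4 + (8 + j) = 12 + j)
c(x, k) = 3 - (k + x)/(-1 + k) (c(x, k) = 3 - (x + k)/(k - 1) = 3 - (k + x)/(-1 + k))
l(D) = (D + (-1 + 2*D)/(-1 + D))/(2*D) (l(D) = (D + (-3 - 1*(-2) + 2*D)/(-1 + D))/(D + D) = (D + (-3 + 2 + 2*D)/(-1 + D))/((2*D)) = (D + (-1 + 2*D)/(-1 + D))*(1/(2*D)) = (D + (-1 + 2*D)/(-1 + D))/(2*D))
l(4) + N(6 - 1*6) = (½)*(-1 + 4 + 4²)/(4*(-1 + 4)) + (12 + (6 - 1*6)) = (½)*(¼)*(-1 + 4 + 16)/3 + (12 + (6 - 6)) = (½)*(¼)*(⅓)*19 + (12 + 0) = 19/24 + 12 = 307/24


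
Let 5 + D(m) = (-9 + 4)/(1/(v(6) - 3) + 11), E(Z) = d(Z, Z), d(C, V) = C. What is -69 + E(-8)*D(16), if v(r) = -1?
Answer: -1087/43 ≈ -25.279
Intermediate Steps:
E(Z) = Z
D(m) = -235/43 (D(m) = -5 + (-9 + 4)/(1/(-1 - 3) + 11) = -5 - 5/(1/(-4) + 11) = -5 - 5/(-¼ + 11) = -5 - 5/43/4 = -5 - 5*4/43 = -5 - 20/43 = -235/43)
-69 + E(-8)*D(16) = -69 - 8*(-235/43) = -69 + 1880/43 = -1087/43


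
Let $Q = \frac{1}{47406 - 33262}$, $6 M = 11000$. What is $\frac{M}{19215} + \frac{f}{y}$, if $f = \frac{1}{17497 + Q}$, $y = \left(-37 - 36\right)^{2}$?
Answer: $\frac{483562974929092}{5068179010267443} \approx 0.095412$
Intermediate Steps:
$M = \frac{5500}{3}$ ($M = \frac{1}{6} \cdot 11000 = \frac{5500}{3} \approx 1833.3$)
$Q = \frac{1}{14144} \approx 7.0701 \cdot 10^{-5}$
$y = 5329$ ($y = \left(-73\right)^{2} = 5329$)
$f = \frac{14144}{247477569}$ ($f = \frac{1}{17497 + \frac{1}{14144}} = \frac{1}{\frac{247477569}{14144}} = \frac{14144}{247477569} \approx 5.7153 \cdot 10^{-5}$)
$\frac{M}{19215} + \frac{f}{y} = \frac{5500}{3 \cdot 19215} + \frac{14144}{247477569 \cdot 5329} = \frac{5500}{3} \cdot \frac{1}{19215} + \frac{14144}{247477569} \cdot \frac{1}{5329} = \frac{1100}{11529} + \frac{14144}{1318807965201} = \frac{483562974929092}{5068179010267443}$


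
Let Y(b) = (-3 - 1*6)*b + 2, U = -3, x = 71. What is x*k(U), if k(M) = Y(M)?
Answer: 2059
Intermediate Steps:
Y(b) = 2 - 9*b (Y(b) = (-3 - 6)*b + 2 = -9*b + 2 = 2 - 9*b)
k(M) = 2 - 9*M
x*k(U) = 71*(2 - 9*(-3)) = 71*(2 + 27) = 71*29 = 2059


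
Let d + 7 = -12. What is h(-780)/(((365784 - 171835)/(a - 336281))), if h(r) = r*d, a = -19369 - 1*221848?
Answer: -8558520360/193949 ≈ -44128.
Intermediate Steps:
d = -19 (d = -7 - 12 = -19)
a = -241217 (a = -19369 - 221848 = -241217)
h(r) = -19*r (h(r) = r*(-19) = -19*r)
h(-780)/(((365784 - 171835)/(a - 336281))) = (-19*(-780))/(((365784 - 171835)/(-241217 - 336281))) = 14820/((193949/(-577498))) = 14820/((193949*(-1/577498))) = 14820/(-193949/577498) = 14820*(-577498/193949) = -8558520360/193949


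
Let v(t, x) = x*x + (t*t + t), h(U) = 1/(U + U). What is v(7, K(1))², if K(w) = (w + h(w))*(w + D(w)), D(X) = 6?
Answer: 442225/16 ≈ 27639.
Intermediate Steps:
h(U) = 1/(2*U)
K(w) = (6 + w)*(w + 1/(2*w)) (K(w) = (w + 1/(2*w))*(w + 6) = (w + 1/(2*w))*(6 + w) = (6 + w)*(w + 1/(2*w)))
v(t, x) = t + t² + x² (v(t, x) = x² + (t² + t) = x² + (t + t²) = t + t² + x²)
v(7, K(1))² = (7 + 7² + (½ + 1² + 3/1 + 6*1)²)² = (7 + 49 + (½ + 1 + 3*1 + 6)²)² = (7 + 49 + (½ + 1 + 3 + 6)²)² = (7 + 49 + (21/2)²)² = (7 + 49 + 441/4)² = (665/4)² = 442225/16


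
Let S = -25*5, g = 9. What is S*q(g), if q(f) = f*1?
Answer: -1125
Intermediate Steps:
q(f) = f
S = -125
S*q(g) = -125*9 = -1125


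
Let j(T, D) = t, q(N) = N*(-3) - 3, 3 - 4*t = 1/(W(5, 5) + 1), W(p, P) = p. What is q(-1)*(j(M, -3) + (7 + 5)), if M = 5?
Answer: 0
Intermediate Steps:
t = 17/24 (t = ¾ - 1/(4*(5 + 1)) = ¾ - ¼/6 = ¾ - ¼*⅙ = ¾ - 1/24 = 17/24 ≈ 0.70833)
q(N) = -3 - 3*N (q(N) = -3*N - 3 = -3 - 3*N)
j(T, D) = 17/24
q(-1)*(j(M, -3) + (7 + 5)) = (-3 - 3*(-1))*(17/24 + (7 + 5)) = (-3 + 3)*(17/24 + 12) = 0*(305/24) = 0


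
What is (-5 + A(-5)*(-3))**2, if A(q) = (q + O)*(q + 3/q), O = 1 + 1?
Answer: 76729/25 ≈ 3069.2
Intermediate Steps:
O = 2
A(q) = (2 + q)*(q + 3/q) (A(q) = (q + 2)*(q + 3/q) = (2 + q)*(q + 3/q))
(-5 + A(-5)*(-3))**2 = (-5 + (3 + (-5)**2 + 2*(-5) + 6/(-5))*(-3))**2 = (-5 + (3 + 25 - 10 + 6*(-1/5))*(-3))**2 = (-5 + (3 + 25 - 10 - 6/5)*(-3))**2 = (-5 + (84/5)*(-3))**2 = (-5 - 252/5)**2 = (-277/5)**2 = 76729/25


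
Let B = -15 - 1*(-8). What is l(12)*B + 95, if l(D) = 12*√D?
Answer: 95 - 168*√3 ≈ -195.98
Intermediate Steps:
B = -7 (B = -15 + 8 = -7)
l(12)*B + 95 = (12*√12)*(-7) + 95 = (12*(2*√3))*(-7) + 95 = (24*√3)*(-7) + 95 = -168*√3 + 95 = 95 - 168*√3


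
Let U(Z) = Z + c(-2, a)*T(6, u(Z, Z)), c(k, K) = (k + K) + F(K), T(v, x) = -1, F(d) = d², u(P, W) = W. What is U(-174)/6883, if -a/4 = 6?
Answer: -724/6883 ≈ -0.10519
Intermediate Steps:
a = -24 (a = -4*6 = -24)
c(k, K) = K + k + K² (c(k, K) = (k + K) + K² = (K + k) + K² = K + k + K²)
U(Z) = -550 + Z (U(Z) = Z + (-24 - 2 + (-24)²)*(-1) = Z + (-24 - 2 + 576)*(-1) = Z + 550*(-1) = Z - 550 = -550 + Z)
U(-174)/6883 = (-550 - 174)/6883 = -724*1/6883 = -724/6883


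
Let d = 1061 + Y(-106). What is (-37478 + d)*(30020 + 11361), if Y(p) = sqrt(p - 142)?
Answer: -1506971877 + 82762*I*sqrt(62) ≈ -1.507e+9 + 6.5167e+5*I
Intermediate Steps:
Y(p) = sqrt(-142 + p)
d = 1061 + 2*I*sqrt(62) (d = 1061 + sqrt(-142 - 106) = 1061 + sqrt(-248) = 1061 + 2*I*sqrt(62) ≈ 1061.0 + 15.748*I)
(-37478 + d)*(30020 + 11361) = (-37478 + (1061 + 2*I*sqrt(62)))*(30020 + 11361) = (-36417 + 2*I*sqrt(62))*41381 = -1506971877 + 82762*I*sqrt(62)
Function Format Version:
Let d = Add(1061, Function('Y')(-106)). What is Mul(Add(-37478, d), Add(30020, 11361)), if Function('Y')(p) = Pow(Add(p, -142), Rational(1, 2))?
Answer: Add(-1506971877, Mul(82762, I, Pow(62, Rational(1, 2)))) ≈ Add(-1.5070e+9, Mul(6.5167e+5, I))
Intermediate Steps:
Function('Y')(p) = Pow(Add(-142, p), Rational(1, 2))
d = Add(1061, Mul(2, I, Pow(62, Rational(1, 2)))) (d = Add(1061, Pow(Add(-142, -106), Rational(1, 2))) = Add(1061, Pow(-248, Rational(1, 2))) = Add(1061, Mul(2, I, Pow(62, Rational(1, 2)))) ≈ Add(1061.0, Mul(15.748, I)))
Mul(Add(-37478, d), Add(30020, 11361)) = Mul(Add(-37478, Add(1061, Mul(2, I, Pow(62, Rational(1, 2))))), Add(30020, 11361)) = Mul(Add(-36417, Mul(2, I, Pow(62, Rational(1, 2)))), 41381) = Add(-1506971877, Mul(82762, I, Pow(62, Rational(1, 2))))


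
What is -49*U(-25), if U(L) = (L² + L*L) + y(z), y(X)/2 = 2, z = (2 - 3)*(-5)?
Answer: -61446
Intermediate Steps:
z = 5 (z = -1*(-5) = 5)
y(X) = 4 (y(X) = 2*2 = 4)
U(L) = 4 + 2*L² (U(L) = (L² + L*L) + 4 = (L² + L²) + 4 = 2*L² + 4 = 4 + 2*L²)
-49*U(-25) = -49*(4 + 2*(-25)²) = -49*(4 + 2*625) = -49*(4 + 1250) = -49*1254 = -61446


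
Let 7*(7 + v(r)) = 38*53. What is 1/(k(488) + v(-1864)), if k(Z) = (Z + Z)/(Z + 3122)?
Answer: 12635/3550241 ≈ 0.0035589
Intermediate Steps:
k(Z) = 2*Z/(3122 + Z) (k(Z) = (2*Z)/(3122 + Z) = 2*Z/(3122 + Z))
v(r) = 1965/7 (v(r) = -7 + (38*53)/7 = -7 + (⅐)*2014 = -7 + 2014/7 = 1965/7)
1/(k(488) + v(-1864)) = 1/(2*488/(3122 + 488) + 1965/7) = 1/(2*488/3610 + 1965/7) = 1/(2*488*(1/3610) + 1965/7) = 1/(488/1805 + 1965/7) = 1/(3550241/12635) = 12635/3550241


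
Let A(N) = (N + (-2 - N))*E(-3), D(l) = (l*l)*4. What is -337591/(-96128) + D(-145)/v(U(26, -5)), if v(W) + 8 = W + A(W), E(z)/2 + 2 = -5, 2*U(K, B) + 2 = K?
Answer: 252973991/96128 ≈ 2631.6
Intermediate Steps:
D(l) = 4*l² (D(l) = l²*4 = 4*l²)
U(K, B) = -1 + K/2
E(z) = -14 (E(z) = -4 + 2*(-5) = -4 - 10 = -14)
A(N) = 28 (A(N) = (N + (-2 - N))*(-14) = -2*(-14) = 28)
v(W) = 20 + W (v(W) = -8 + (W + 28) = -8 + (28 + W) = 20 + W)
-337591/(-96128) + D(-145)/v(U(26, -5)) = -337591/(-96128) + (4*(-145)²)/(20 + (-1 + (½)*26)) = -337591*(-1/96128) + (4*21025)/(20 + (-1 + 13)) = 337591/96128 + 84100/(20 + 12) = 337591/96128 + 84100/32 = 337591/96128 + 84100*(1/32) = 337591/96128 + 21025/8 = 252973991/96128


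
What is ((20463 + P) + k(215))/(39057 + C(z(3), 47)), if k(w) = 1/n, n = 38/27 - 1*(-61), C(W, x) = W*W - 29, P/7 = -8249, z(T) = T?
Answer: -62816773/65777345 ≈ -0.95499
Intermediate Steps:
P = -57743 (P = 7*(-8249) = -57743)
C(W, x) = -29 + W² (C(W, x) = W² - 29 = -29 + W²)
n = 1685/27 (n = 38*(1/27) + 61 = 38/27 + 61 = 1685/27 ≈ 62.407)
k(w) = 27/1685 (k(w) = 1/(1685/27) = 27/1685)
((20463 + P) + k(215))/(39057 + C(z(3), 47)) = ((20463 - 57743) + 27/1685)/(39057 + (-29 + 3²)) = (-37280 + 27/1685)/(39057 + (-29 + 9)) = -62816773/(1685*(39057 - 20)) = -62816773/1685/39037 = -62816773/1685*1/39037 = -62816773/65777345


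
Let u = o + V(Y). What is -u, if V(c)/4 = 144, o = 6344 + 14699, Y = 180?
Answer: -21619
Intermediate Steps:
o = 21043
V(c) = 576 (V(c) = 4*144 = 576)
u = 21619 (u = 21043 + 576 = 21619)
-u = -1*21619 = -21619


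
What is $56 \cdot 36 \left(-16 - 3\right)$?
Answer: $-38304$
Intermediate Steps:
$56 \cdot 36 \left(-16 - 3\right) = 2016 \left(-16 - 3\right) = 2016 \left(-19\right) = -38304$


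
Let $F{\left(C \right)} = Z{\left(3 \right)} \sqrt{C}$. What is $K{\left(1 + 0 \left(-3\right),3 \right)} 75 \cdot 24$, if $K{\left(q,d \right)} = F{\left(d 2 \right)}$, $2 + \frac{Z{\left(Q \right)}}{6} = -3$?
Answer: $- 54000 \sqrt{6} \approx -1.3227 \cdot 10^{5}$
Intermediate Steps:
$Z{\left(Q \right)} = -30$ ($Z{\left(Q \right)} = -12 + 6 \left(-3\right) = -12 - 18 = -30$)
$F{\left(C \right)} = - 30 \sqrt{C}$
$K{\left(q,d \right)} = - 30 \sqrt{2} \sqrt{d}$ ($K{\left(q,d \right)} = - 30 \sqrt{d 2} = - 30 \sqrt{2 d} = - 30 \sqrt{2} \sqrt{d}$)
$K{\left(1 + 0 \left(-3\right),3 \right)} 75 \cdot 24 = - 30 \sqrt{2} \sqrt{3} \cdot 75 \cdot 24 = - 30 \sqrt{6} \cdot 75 \cdot 24 = - 2250 \sqrt{6} \cdot 24 = - 54000 \sqrt{6}$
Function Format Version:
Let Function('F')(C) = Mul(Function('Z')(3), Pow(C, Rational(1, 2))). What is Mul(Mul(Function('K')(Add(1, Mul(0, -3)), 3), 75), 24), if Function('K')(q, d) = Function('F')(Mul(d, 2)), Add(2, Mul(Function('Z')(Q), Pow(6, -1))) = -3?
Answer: Mul(-54000, Pow(6, Rational(1, 2))) ≈ -1.3227e+5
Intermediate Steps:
Function('Z')(Q) = -30 (Function('Z')(Q) = Add(-12, Mul(6, -3)) = Add(-12, -18) = -30)
Function('F')(C) = Mul(-30, Pow(C, Rational(1, 2)))
Function('K')(q, d) = Mul(-30, Pow(2, Rational(1, 2)), Pow(d, Rational(1, 2))) (Function('K')(q, d) = Mul(-30, Pow(Mul(d, 2), Rational(1, 2))) = Mul(-30, Pow(Mul(2, d), Rational(1, 2))) = Mul(-30, Mul(Pow(2, Rational(1, 2)), Pow(d, Rational(1, 2)))) = Mul(-30, Pow(2, Rational(1, 2)), Pow(d, Rational(1, 2))))
Mul(Mul(Function('K')(Add(1, Mul(0, -3)), 3), 75), 24) = Mul(Mul(Mul(-30, Pow(2, Rational(1, 2)), Pow(3, Rational(1, 2))), 75), 24) = Mul(Mul(Mul(-30, Pow(6, Rational(1, 2))), 75), 24) = Mul(Mul(-2250, Pow(6, Rational(1, 2))), 24) = Mul(-54000, Pow(6, Rational(1, 2)))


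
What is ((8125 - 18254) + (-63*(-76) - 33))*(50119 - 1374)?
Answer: -261955630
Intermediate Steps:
((8125 - 18254) + (-63*(-76) - 33))*(50119 - 1374) = (-10129 + (4788 - 33))*48745 = (-10129 + 4755)*48745 = -5374*48745 = -261955630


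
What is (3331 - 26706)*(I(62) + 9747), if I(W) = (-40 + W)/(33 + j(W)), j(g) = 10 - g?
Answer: -4328372125/19 ≈ -2.2781e+8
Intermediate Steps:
I(W) = (-40 + W)/(43 - W) (I(W) = (-40 + W)/(33 + (10 - W)) = (-40 + W)/(43 - W))
(3331 - 26706)*(I(62) + 9747) = (3331 - 26706)*((40 - 1*62)/(-43 + 62) + 9747) = -23375*((40 - 62)/19 + 9747) = -23375*((1/19)*(-22) + 9747) = -23375*(-22/19 + 9747) = -23375*185171/19 = -4328372125/19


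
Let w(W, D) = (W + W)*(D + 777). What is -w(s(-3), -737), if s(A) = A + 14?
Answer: -880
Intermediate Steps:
s(A) = 14 + A
w(W, D) = 2*W*(777 + D) (w(W, D) = (2*W)*(777 + D) = 2*W*(777 + D))
-w(s(-3), -737) = -2*(14 - 3)*(777 - 737) = -2*11*40 = -1*880 = -880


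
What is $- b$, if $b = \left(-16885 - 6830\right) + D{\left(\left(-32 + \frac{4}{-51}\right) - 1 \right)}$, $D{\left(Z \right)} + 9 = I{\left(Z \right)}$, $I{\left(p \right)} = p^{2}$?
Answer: $\frac{58860155}{2601} \approx 22630.0$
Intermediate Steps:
$D{\left(Z \right)} = -9 + Z^{2}$
$b = - \frac{58860155}{2601}$ ($b = \left(-16885 - 6830\right) - \left(9 - \left(\left(-32 + \frac{4}{-51}\right) - 1\right)^{2}\right) = -23715 - \left(9 - \left(\left(-32 + 4 \left(- \frac{1}{51}\right)\right) - 1\right)^{2}\right) = -23715 - \left(9 - \left(\left(-32 - \frac{4}{51}\right) - 1\right)^{2}\right) = -23715 - \left(9 - \left(- \frac{1636}{51} - 1\right)^{2}\right) = -23715 - \left(9 - \left(- \frac{1687}{51}\right)^{2}\right) = -23715 + \left(-9 + \frac{2845969}{2601}\right) = -23715 + \frac{2822560}{2601} = - \frac{58860155}{2601} \approx -22630.0$)
$- b = \left(-1\right) \left(- \frac{58860155}{2601}\right) = \frac{58860155}{2601}$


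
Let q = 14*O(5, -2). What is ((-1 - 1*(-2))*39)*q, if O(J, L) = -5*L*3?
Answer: 16380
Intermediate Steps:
O(J, L) = -15*L
q = 420 (q = 14*(-15*(-2)) = 14*30 = 420)
((-1 - 1*(-2))*39)*q = ((-1 - 1*(-2))*39)*420 = ((-1 + 2)*39)*420 = (1*39)*420 = 39*420 = 16380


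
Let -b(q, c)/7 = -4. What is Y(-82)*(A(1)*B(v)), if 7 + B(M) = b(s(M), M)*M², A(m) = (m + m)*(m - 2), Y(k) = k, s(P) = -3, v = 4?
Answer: 72324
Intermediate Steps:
b(q, c) = 28 (b(q, c) = -7*(-4) = 28)
A(m) = 2*m*(-2 + m) (A(m) = (2*m)*(-2 + m) = 2*m*(-2 + m))
B(M) = -7 + 28*M²
Y(-82)*(A(1)*B(v)) = -82*2*1*(-2 + 1)*(-7 + 28*4²) = -82*2*1*(-1)*(-7 + 28*16) = -(-164)*(-7 + 448) = -(-164)*441 = -82*(-882) = 72324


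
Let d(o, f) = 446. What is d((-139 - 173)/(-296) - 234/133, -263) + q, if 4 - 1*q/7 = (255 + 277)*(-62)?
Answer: 231362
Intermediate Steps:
q = 230916 (q = 28 - 7*(255 + 277)*(-62) = 28 - 3724*(-62) = 28 - 7*(-32984) = 28 + 230888 = 230916)
d((-139 - 173)/(-296) - 234/133, -263) + q = 446 + 230916 = 231362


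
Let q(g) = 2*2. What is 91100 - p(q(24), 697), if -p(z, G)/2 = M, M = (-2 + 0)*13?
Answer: 91048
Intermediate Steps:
q(g) = 4
M = -26 (M = -2*13 = -26)
p(z, G) = 52 (p(z, G) = -2*(-26) = 52)
91100 - p(q(24), 697) = 91100 - 1*52 = 91100 - 52 = 91048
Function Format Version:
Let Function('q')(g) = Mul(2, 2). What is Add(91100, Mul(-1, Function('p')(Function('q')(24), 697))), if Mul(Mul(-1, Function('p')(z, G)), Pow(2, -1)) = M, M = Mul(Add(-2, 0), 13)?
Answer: 91048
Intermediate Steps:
Function('q')(g) = 4
M = -26 (M = Mul(-2, 13) = -26)
Function('p')(z, G) = 52 (Function('p')(z, G) = Mul(-2, -26) = 52)
Add(91100, Mul(-1, Function('p')(Function('q')(24), 697))) = Add(91100, Mul(-1, 52)) = Add(91100, -52) = 91048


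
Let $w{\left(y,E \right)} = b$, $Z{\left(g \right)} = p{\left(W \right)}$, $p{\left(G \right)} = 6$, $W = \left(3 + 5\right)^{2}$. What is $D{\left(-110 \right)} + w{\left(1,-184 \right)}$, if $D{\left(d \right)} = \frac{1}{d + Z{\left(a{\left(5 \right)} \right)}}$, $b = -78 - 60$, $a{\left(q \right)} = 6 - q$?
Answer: $- \frac{14353}{104} \approx -138.01$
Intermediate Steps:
$W = 64$ ($W = 8^{2} = 64$)
$Z{\left(g \right)} = 6$
$b = -138$
$w{\left(y,E \right)} = -138$
$D{\left(d \right)} = \frac{1}{6 + d}$ ($D{\left(d \right)} = \frac{1}{d + 6} = \frac{1}{6 + d}$)
$D{\left(-110 \right)} + w{\left(1,-184 \right)} = \frac{1}{6 - 110} - 138 = \frac{1}{-104} - 138 = - \frac{1}{104} - 138 = - \frac{14353}{104}$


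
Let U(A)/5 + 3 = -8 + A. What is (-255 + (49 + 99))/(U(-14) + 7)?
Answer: 107/118 ≈ 0.90678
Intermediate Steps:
U(A) = -55 + 5*A (U(A) = -15 + 5*(-8 + A) = -15 + (-40 + 5*A) = -55 + 5*A)
(-255 + (49 + 99))/(U(-14) + 7) = (-255 + (49 + 99))/((-55 + 5*(-14)) + 7) = (-255 + 148)/((-55 - 70) + 7) = -107/(-125 + 7) = -107/(-118) = -107*(-1/118) = 107/118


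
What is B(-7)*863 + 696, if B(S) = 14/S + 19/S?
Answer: -23607/7 ≈ -3372.4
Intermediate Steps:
B(S) = 33/S
B(-7)*863 + 696 = (33/(-7))*863 + 696 = (33*(-1/7))*863 + 696 = -33/7*863 + 696 = -28479/7 + 696 = -23607/7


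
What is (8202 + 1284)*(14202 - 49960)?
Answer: -339200388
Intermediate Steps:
(8202 + 1284)*(14202 - 49960) = 9486*(-35758) = -339200388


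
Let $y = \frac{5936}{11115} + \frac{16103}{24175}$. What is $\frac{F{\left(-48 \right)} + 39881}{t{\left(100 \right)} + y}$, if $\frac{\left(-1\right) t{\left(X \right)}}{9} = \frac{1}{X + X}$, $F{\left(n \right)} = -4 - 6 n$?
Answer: $\frac{17268066153000}{496633463} \approx 34770.0$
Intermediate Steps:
$y = \frac{64497529}{53741025}$ ($y = 5936 \cdot \frac{1}{11115} + 16103 \cdot \frac{1}{24175} = \frac{5936}{11115} + \frac{16103}{24175} = \frac{64497529}{53741025} \approx 1.2002$)
$t{\left(X \right)} = - \frac{9}{2 X}$ ($t{\left(X \right)} = - \frac{9}{X + X} = - \frac{9}{2 X}$)
$\frac{F{\left(-48 \right)} + 39881}{t{\left(100 \right)} + y} = \frac{\left(-4 - -288\right) + 39881}{- \frac{9}{2 \cdot 100} + \frac{64497529}{53741025}} = \frac{\left(-4 + 288\right) + 39881}{\left(- \frac{9}{2}\right) \frac{1}{100} + \frac{64497529}{53741025}} = \frac{284 + 39881}{- \frac{9}{200} + \frac{64497529}{53741025}} = \frac{40165}{\frac{496633463}{429928200}} = 40165 \cdot \frac{429928200}{496633463} = \frac{17268066153000}{496633463}$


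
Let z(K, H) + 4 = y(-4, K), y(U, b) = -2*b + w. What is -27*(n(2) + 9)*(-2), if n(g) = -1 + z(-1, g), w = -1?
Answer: 270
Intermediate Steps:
y(U, b) = -1 - 2*b (y(U, b) = -2*b - 1 = -1 - 2*b)
z(K, H) = -5 - 2*K (z(K, H) = -4 + (-1 - 2*K) = -5 - 2*K)
n(g) = -4 (n(g) = -1 + (-5 - 2*(-1)) = -1 + (-5 + 2) = -1 - 3 = -4)
-27*(n(2) + 9)*(-2) = -27*(-4 + 9)*(-2) = -27*5*(-2) = -135*(-2) = 270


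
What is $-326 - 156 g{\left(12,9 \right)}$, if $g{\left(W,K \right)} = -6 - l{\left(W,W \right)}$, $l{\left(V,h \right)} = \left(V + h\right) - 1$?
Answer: $4198$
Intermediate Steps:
$l{\left(V,h \right)} = -1 + V + h$
$g{\left(W,K \right)} = -5 - 2 W$ ($g{\left(W,K \right)} = -6 - \left(-1 + W + W\right) = -6 - \left(-1 + 2 W\right) = -5 - 2 W$)
$-326 - 156 g{\left(12,9 \right)} = -326 - 156 \left(-5 - 24\right) = -326 - -4524 = -326 + 4524 = 4198$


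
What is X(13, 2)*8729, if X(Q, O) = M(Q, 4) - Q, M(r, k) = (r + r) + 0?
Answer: 113477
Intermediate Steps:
M(r, k) = 2*r (M(r, k) = 2*r + 0 = 2*r)
X(Q, O) = Q (X(Q, O) = 2*Q - Q = Q)
X(13, 2)*8729 = 13*8729 = 113477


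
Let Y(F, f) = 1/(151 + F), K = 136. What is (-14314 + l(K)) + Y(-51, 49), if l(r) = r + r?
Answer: -1404199/100 ≈ -14042.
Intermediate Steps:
l(r) = 2*r
(-14314 + l(K)) + Y(-51, 49) = (-14314 + 2*136) + 1/(151 - 51) = (-14314 + 272) + 1/100 = -14042 + 1/100 = -1404199/100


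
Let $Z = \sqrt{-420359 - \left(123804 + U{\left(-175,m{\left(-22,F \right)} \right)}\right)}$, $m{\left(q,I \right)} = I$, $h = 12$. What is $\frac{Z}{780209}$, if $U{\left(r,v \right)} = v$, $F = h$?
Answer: $\frac{5 i \sqrt{21767}}{780209} \approx 0.00094549 i$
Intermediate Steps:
$F = 12$
$Z = 5 i \sqrt{21767}$ ($Z = \sqrt{-420359 - 123816} = \sqrt{-544175} = 5 i \sqrt{21767} \approx 737.68 i$)
$\frac{Z}{780209} = \frac{5 i \sqrt{21767}}{780209}$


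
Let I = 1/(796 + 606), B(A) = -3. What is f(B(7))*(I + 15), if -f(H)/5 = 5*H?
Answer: 1577325/1402 ≈ 1125.1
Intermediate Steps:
I = 1/1402 ≈ 0.00071327
f(H) = -25*H
f(B(7))*(I + 15) = (-25*(-3))*(1/1402 + 15) = 75*(21031/1402) = 1577325/1402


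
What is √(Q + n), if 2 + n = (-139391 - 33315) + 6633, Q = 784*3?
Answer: I*√163723 ≈ 404.63*I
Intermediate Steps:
Q = 2352
n = -166075 (n = -2 + ((-139391 - 33315) + 6633) = -2 + (-172706 + 6633) = -2 - 166073 = -166075)
√(Q + n) = √(2352 - 166075) = √(-163723) = I*√163723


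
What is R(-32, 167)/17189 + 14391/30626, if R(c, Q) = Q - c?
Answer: 253461473/526430314 ≈ 0.48147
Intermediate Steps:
R(-32, 167)/17189 + 14391/30626 = (167 - 1*(-32))/17189 + 14391/30626 = (167 + 32)*(1/17189) + 14391*(1/30626) = 199*(1/17189) + 14391/30626 = 199/17189 + 14391/30626 = 253461473/526430314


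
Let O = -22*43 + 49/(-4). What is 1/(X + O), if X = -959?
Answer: -4/7669 ≈ -0.00052158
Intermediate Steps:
O = -3833/4 (O = -946 + 49*(-1/4) = -946 - 49/4 = -3833/4 ≈ -958.25)
1/(X + O) = 1/(-959 - 3833/4) = 1/(-7669/4) = -4/7669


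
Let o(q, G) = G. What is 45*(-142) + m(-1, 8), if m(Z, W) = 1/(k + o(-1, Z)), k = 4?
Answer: -19169/3 ≈ -6389.7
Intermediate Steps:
m(Z, W) = 1/(4 + Z)
45*(-142) + m(-1, 8) = 45*(-142) + 1/(4 - 1) = -6390 + 1/3 = -6390 + ⅓ = -19169/3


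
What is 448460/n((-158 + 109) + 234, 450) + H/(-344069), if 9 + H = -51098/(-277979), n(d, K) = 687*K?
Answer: 4289324639278541/2956832916774165 ≈ 1.4506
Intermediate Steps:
H = -2450713/277979 (H = -9 - 51098/(-277979) = -9 - 51098*(-1/277979) = -9 + 51098/277979 = -2450713/277979 ≈ -8.8162)
448460/n((-158 + 109) + 234, 450) + H/(-344069) = 448460/((687*450)) - 2450713/277979/(-344069) = 448460/309150 - 2450713/277979*(-1/344069) = 448460*(1/309150) + 2450713/95643956551 = 44846/30915 + 2450713/95643956551 = 4289324639278541/2956832916774165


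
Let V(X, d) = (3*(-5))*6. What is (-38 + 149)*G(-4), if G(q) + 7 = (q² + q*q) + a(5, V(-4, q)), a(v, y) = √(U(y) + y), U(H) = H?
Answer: 2775 + 666*I*√5 ≈ 2775.0 + 1489.2*I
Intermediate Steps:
V(X, d) = -90 (V(X, d) = -15*6 = -90)
a(v, y) = √2*√y (a(v, y) = √(y + y) = √(2*y) = √2*√y)
G(q) = -7 + 2*q² + 6*I*√5 (G(q) = -7 + ((q² + q*q) + √2*√(-90)) = -7 + ((q² + q²) + √2*(3*I*√10)) = -7 + (2*q² + 6*I*√5) = -7 + 2*q² + 6*I*√5)
(-38 + 149)*G(-4) = (-38 + 149)*(-7 + 2*(-4)² + 6*I*√5) = 111*(-7 + 2*16 + 6*I*√5) = 111*(-7 + 32 + 6*I*√5) = 111*(25 + 6*I*√5) = 2775 + 666*I*√5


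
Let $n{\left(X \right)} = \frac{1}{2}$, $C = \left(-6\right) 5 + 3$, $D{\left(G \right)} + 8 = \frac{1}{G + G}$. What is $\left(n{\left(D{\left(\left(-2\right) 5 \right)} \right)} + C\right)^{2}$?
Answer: $\frac{2809}{4} \approx 702.25$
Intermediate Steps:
$D{\left(G \right)} = -8 + \frac{1}{2 G}$ ($D{\left(G \right)} = -8 + \frac{1}{G + G} = -8 + \frac{1}{2 G}$)
$C = -27$ ($C = -30 + 3 = -27$)
$n{\left(X \right)} = \frac{1}{2}$
$\left(n{\left(D{\left(\left(-2\right) 5 \right)} \right)} + C\right)^{2} = \left(\frac{1}{2} - 27\right)^{2} = \left(- \frac{53}{2}\right)^{2} = \frac{2809}{4}$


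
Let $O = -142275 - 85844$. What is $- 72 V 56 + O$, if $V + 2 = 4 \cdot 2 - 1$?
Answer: $-248279$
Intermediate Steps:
$V = 5$ ($V = -2 + \left(4 \cdot 2 - 1\right) = -2 + \left(8 - 1\right) = -2 + 7 = 5$)
$O = -228119$ ($O = -142275 - 85844 = -228119$)
$- 72 V 56 + O = \left(-72\right) 5 \cdot 56 - 228119 = \left(-360\right) 56 - 228119 = -20160 - 228119 = -248279$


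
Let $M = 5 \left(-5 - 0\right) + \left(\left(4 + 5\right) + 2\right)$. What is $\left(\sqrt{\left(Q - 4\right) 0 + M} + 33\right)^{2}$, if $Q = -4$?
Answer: $\left(33 + i \sqrt{14}\right)^{2} \approx 1075.0 + 246.95 i$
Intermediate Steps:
$M = -14$ ($M = 5 \left(-5 + 0\right) + \left(9 + 2\right) = 5 \left(-5\right) + 11 = -25 + 11 = -14$)
$\left(\sqrt{\left(Q - 4\right) 0 + M} + 33\right)^{2} = \left(\sqrt{\left(-4 - 4\right) 0 - 14} + 33\right)^{2} = \left(\sqrt{\left(-8\right) 0 - 14} + 33\right)^{2} = \left(\sqrt{0 - 14} + 33\right)^{2} = \left(\sqrt{-14} + 33\right)^{2} = \left(i \sqrt{14} + 33\right)^{2} = \left(33 + i \sqrt{14}\right)^{2}$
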